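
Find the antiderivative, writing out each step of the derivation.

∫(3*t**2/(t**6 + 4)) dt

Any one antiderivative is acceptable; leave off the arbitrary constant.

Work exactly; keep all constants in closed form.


Step 1. Substitute u = t**3, turning ∫(3*t**2/(t**6 + 4)) dt into ∫(1/(u**2 + 4)) du: now ∫(1/(u**2 + 4)) du.
Step 2. Evaluate the standard form: now atan(u/2)/2.
Step 3. Substitute back u = t**3: now atan(t**3/2)/2.
Answer: atan(t**3/2)/2.


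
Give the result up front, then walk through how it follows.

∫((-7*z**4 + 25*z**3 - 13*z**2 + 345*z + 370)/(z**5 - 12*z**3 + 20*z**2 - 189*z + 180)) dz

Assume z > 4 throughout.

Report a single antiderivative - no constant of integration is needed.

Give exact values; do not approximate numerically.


The answer is 2*log(z - 4) - 4*log(z - 1) - 5*log(z + 5) - 4*atan(z/3)/3.
Step 1. Decompose ∫((-7*z**4 + 25*z**3 - 13*z**2 + 345*z + 370)/(z**5 - 12*z**3 + 20*z**2 - 189*z + 180)) dz by partial fractions, (-7*z**4 + 25*z**3 - 13*z**2 + 345*z + 370)/(z**5 - 12*z**3 + 20*z**2 - 189*z + 180) = -4/(z**2 + 9) - 5/(z + 5) - 4/(z - 1) + 2/(z - 4): now ∫(2/(z - 4)) dz + ∫(-4/(z - 1)) dz + ∫(-5/(z + 5)) dz + ∫(-4/(z**2 + 9)) dz.
Step 2. Evaluate the standard form [assuming z > 4]: now 2*log(z - 4) + ∫(-4/(z - 1)) dz + ∫(-5/(z + 5)) dz + ∫(-4/(z**2 + 9)) dz.
Step 3. Evaluate the standard form [assuming z > 1]: now 2*log(z - 4) - 4*log(z - 1) + ∫(-5/(z + 5)) dz + ∫(-4/(z**2 + 9)) dz.
Step 4. Evaluate the standard form [assuming z > -5]: now 2*log(z - 4) - 4*log(z - 1) - 5*log(z + 5) + ∫(-4/(z**2 + 9)) dz.
Step 5. Evaluate the standard form: now 2*log(z - 4) - 4*log(z - 1) - 5*log(z + 5) - 4*atan(z/3)/3.
Answer: 2*log(z - 4) - 4*log(z - 1) - 5*log(z + 5) - 4*atan(z/3)/3.


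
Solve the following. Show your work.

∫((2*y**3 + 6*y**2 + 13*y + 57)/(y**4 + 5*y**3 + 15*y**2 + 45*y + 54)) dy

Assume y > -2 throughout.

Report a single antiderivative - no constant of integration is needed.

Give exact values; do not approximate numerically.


Step 1. Decompose ∫((2*y**3 + 6*y**2 + 13*y + 57)/(y**4 + 5*y**3 + 15*y**2 + 45*y + 54)) dy by partial fractions, (2*y**3 + 6*y**2 + 13*y + 57)/(y**4 + 5*y**3 + 15*y**2 + 45*y + 54) = -1/(y**2 + 9) - 1/(y + 3) + 3/(y + 2): now ∫(3/(y + 2)) dy + ∫(-1/(y + 3)) dy + ∫(-1/(y**2 + 9)) dy.
Step 2. Evaluate the standard form [assuming y > -2]: now 3*log(y + 2) + ∫(-1/(y + 3)) dy + ∫(-1/(y**2 + 9)) dy.
Step 3. Evaluate the standard form [assuming y > -3]: now 3*log(y + 2) - log(y + 3) + ∫(-1/(y**2 + 9)) dy.
Step 4. Evaluate the standard form: now 3*log(y + 2) - log(y + 3) - atan(y/3)/3.
Answer: 3*log(y + 2) - log(y + 3) - atan(y/3)/3.


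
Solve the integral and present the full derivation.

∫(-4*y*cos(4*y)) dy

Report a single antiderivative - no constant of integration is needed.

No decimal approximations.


Step 1. Integrate ∫(-4*y*cos(4*y)) dy by parts with u = y, dv = (-4*cos(4*y)) dy, so v = -sin(4*y): now -y*sin(4*y) + ∫(sin(4*y)) dy.
Step 2. Evaluate the standard form: now -y*sin(4*y) - cos(4*y)/4.
Answer: -y*sin(4*y) - cos(4*y)/4.


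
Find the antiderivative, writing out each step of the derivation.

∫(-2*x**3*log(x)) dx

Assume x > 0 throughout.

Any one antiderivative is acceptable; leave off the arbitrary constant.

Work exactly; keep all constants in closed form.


Step 1. Integrate ∫(-2*x**3*log(x)) dx by parts with u = log(x), dv = (-2*x**3) dx, so v = -x**4/2 [assuming x > 0]: now -x**4*log(x)/2 + ∫(x**3/2) dx.
Step 2. Evaluate the standard form: now -x**4*log(x)/2 + x**4/8.
Answer: -x**4*log(x)/2 + x**4/8.


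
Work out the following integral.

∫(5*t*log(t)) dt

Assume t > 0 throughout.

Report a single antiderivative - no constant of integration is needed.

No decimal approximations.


Answer: 5*t**2*log(t)/2 - 5*t**2/4.


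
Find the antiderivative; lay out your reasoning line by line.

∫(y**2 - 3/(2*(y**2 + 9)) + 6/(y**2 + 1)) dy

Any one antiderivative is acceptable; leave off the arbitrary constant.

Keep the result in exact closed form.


Step 1. Rewrite: now ∫(y**2) dy + ∫(6/(y**2 + 1)) dy + ∫(-3/(2*(y**2 + 9))) dy.
Step 2. Evaluate the standard form: now y**3/3 + ∫(6/(y**2 + 1)) dy + ∫(-3/(2*(y**2 + 9))) dy.
Step 3. Evaluate the standard form: now y**3/3 + 6*atan(y) + ∫(-3/(2*(y**2 + 9))) dy.
Step 4. Evaluate the standard form: now y**3/3 - atan(y/3)/2 + 6*atan(y).
Answer: y**3/3 - atan(y/3)/2 + 6*atan(y).


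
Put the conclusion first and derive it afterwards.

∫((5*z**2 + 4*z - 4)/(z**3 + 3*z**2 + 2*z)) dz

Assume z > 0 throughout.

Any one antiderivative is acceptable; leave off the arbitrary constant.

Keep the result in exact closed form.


The answer is -2*log(z) + 3*log(z + 1) + 4*log(z + 2).
Step 1. Decompose ∫((5*z**2 + 4*z - 4)/(z**3 + 3*z**2 + 2*z)) dz by partial fractions, (5*z**2 + 4*z - 4)/(z**3 + 3*z**2 + 2*z) = 4/(z + 2) + 3/(z + 1) - 2/z: now ∫(-2/z) dz + ∫(3/(z + 1)) dz + ∫(4/(z + 2)) dz.
Step 2. Evaluate the standard form [assuming z > -2]: now 4*log(z + 2) + ∫(-2/z) dz + ∫(3/(z + 1)) dz.
Step 3. Evaluate the standard form [assuming z > 0]: now -2*log(z) + 4*log(z + 2) + ∫(3/(z + 1)) dz.
Step 4. Evaluate the standard form [assuming z > -1]: now -2*log(z) + 3*log(z + 1) + 4*log(z + 2).
Answer: -2*log(z) + 3*log(z + 1) + 4*log(z + 2).


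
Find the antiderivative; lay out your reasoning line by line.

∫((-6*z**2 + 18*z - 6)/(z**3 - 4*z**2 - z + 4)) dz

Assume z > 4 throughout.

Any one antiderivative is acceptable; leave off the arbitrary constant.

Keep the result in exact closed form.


Step 1. Decompose ∫((-6*z**2 + 18*z - 6)/(z**3 - 4*z**2 - z + 4)) dz by partial fractions, (-6*z**2 + 18*z - 6)/(z**3 - 4*z**2 - z + 4) = -3/(z + 1) - 1/(z - 1) - 2/(z - 4): now ∫(-2/(z - 4)) dz + ∫(-1/(z - 1)) dz + ∫(-3/(z + 1)) dz.
Step 2. Evaluate the standard form [assuming z > -1]: now -3*log(z + 1) + ∫(-2/(z - 4)) dz + ∫(-1/(z - 1)) dz.
Step 3. Evaluate the standard form [assuming z > 1]: now -log(z - 1) - 3*log(z + 1) + ∫(-2/(z - 4)) dz.
Step 4. Evaluate the standard form [assuming z > 4]: now -2*log(z - 4) - log(z - 1) - 3*log(z + 1).
Answer: -2*log(z - 4) - log(z - 1) - 3*log(z + 1).


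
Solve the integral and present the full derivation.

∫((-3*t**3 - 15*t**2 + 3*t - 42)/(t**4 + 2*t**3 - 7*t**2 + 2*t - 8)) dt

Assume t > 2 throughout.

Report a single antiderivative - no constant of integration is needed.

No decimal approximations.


Step 1. Decompose ∫((-3*t**3 - 15*t**2 + 3*t - 42)/(t**4 + 2*t**3 - 7*t**2 + 2*t - 8)) dt by partial fractions, (-3*t**3 - 15*t**2 + 3*t - 42)/(t**4 + 2*t**3 - 7*t**2 + 2*t - 8) = 3/(t**2 + 1) + 1/(t + 4) - 4/(t - 2): now ∫(-4/(t - 2)) dt + ∫(1/(t + 4)) dt + ∫(3/(t**2 + 1)) dt.
Step 2. Evaluate the standard form [assuming t > 2]: now -4*log(t - 2) + ∫(1/(t + 4)) dt + ∫(3/(t**2 + 1)) dt.
Step 3. Evaluate the standard form [assuming t > -4]: now -4*log(t - 2) + log(t + 4) + ∫(3/(t**2 + 1)) dt.
Step 4. Evaluate the standard form: now -4*log(t - 2) + log(t + 4) + 3*atan(t).
Answer: -4*log(t - 2) + log(t + 4) + 3*atan(t).


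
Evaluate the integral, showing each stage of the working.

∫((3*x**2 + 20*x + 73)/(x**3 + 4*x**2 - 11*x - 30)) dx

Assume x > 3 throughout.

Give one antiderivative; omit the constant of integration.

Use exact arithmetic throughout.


Step 1. Decompose ∫((3*x**2 + 20*x + 73)/(x**3 + 4*x**2 - 11*x - 30)) dx by partial fractions, (3*x**2 + 20*x + 73)/(x**3 + 4*x**2 - 11*x - 30) = 2/(x + 5) - 3/(x + 2) + 4/(x - 3): now ∫(4/(x - 3)) dx + ∫(-3/(x + 2)) dx + ∫(2/(x + 5)) dx.
Step 2. Evaluate the standard form [assuming x > -2]: now -3*log(x + 2) + ∫(4/(x - 3)) dx + ∫(2/(x + 5)) dx.
Step 3. Evaluate the standard form [assuming x > 3]: now 4*log(x - 3) - 3*log(x + 2) + ∫(2/(x + 5)) dx.
Step 4. Evaluate the standard form [assuming x > -5]: now 4*log(x - 3) - 3*log(x + 2) + 2*log(x + 5).
Answer: 4*log(x - 3) - 3*log(x + 2) + 2*log(x + 5).


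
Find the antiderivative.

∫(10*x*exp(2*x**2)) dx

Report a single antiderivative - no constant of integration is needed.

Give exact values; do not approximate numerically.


Answer: 5*exp(2*x**2)/2.


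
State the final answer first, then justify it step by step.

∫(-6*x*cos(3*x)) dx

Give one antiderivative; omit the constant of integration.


The answer is -2*x*sin(3*x) - 2*cos(3*x)/3.
Step 1. Integrate ∫(-6*x*cos(3*x)) dx by parts with u = x, dv = (-6*cos(3*x)) dx, so v = -2*sin(3*x): now -2*x*sin(3*x) + ∫(2*sin(3*x)) dx.
Step 2. Evaluate the standard form: now -2*x*sin(3*x) - 2*cos(3*x)/3.
Answer: -2*x*sin(3*x) - 2*cos(3*x)/3.


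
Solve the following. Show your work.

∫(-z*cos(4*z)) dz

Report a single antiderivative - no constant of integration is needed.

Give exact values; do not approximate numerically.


Step 1. Integrate ∫(-z*cos(4*z)) dz by parts with u = z, dv = (-cos(4*z)) dz, so v = -sin(4*z)/4: now -z*sin(4*z)/4 + ∫(sin(4*z)/4) dz.
Step 2. Evaluate the standard form: now -z*sin(4*z)/4 - cos(4*z)/16.
Answer: -z*sin(4*z)/4 - cos(4*z)/16.


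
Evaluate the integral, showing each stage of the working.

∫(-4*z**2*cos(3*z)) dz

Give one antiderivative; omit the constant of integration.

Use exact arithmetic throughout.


Step 1. Integrate ∫(-4*z**2*cos(3*z)) dz by parts with u = z**2, dv = (-4*cos(3*z)) dz, so v = -4*sin(3*z)/3: now -4*z**2*sin(3*z)/3 + ∫(8*z*sin(3*z)/3) dz.
Step 2. Integrate ∫(8*z*sin(3*z)/3) dz by parts with u = z, dv = (8*sin(3*z)/3) dz, so v = -8*cos(3*z)/9: now -4*z**2*sin(3*z)/3 - 8*z*cos(3*z)/9 + ∫(8*cos(3*z)/9) dz.
Step 3. Evaluate the standard form: now -4*z**2*sin(3*z)/3 - 8*z*cos(3*z)/9 + 8*sin(3*z)/27.
Answer: -4*z**2*sin(3*z)/3 - 8*z*cos(3*z)/9 + 8*sin(3*z)/27.


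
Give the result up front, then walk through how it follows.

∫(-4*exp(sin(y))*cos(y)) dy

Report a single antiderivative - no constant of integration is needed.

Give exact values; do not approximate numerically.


The answer is -4*exp(sin(y)).
Step 1. Substitute u = sin(y), turning ∫(-4*exp(sin(y))*cos(y)) dy into ∫(-4*exp(u)) du: now ∫(-4*exp(u)) du.
Step 2. Evaluate the standard form: now -4*exp(u).
Step 3. Substitute back u = sin(y): now -4*exp(sin(y)).
Answer: -4*exp(sin(y)).


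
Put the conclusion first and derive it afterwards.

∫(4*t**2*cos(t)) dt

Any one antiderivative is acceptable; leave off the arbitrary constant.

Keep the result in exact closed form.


The answer is 4*t**2*sin(t) + 8*t*cos(t) - 8*sin(t).
Step 1. Integrate ∫(4*t**2*cos(t)) dt by parts with u = t**2, dv = (4*cos(t)) dt, so v = 4*sin(t): now 4*t**2*sin(t) + ∫(-8*t*sin(t)) dt.
Step 2. Integrate ∫(-8*t*sin(t)) dt by parts with u = t, dv = (-8*sin(t)) dt, so v = 8*cos(t): now 4*t**2*sin(t) + 8*t*cos(t) + ∫(-8*cos(t)) dt.
Step 3. Evaluate the standard form: now 4*t**2*sin(t) + 8*t*cos(t) - 8*sin(t).
Answer: 4*t**2*sin(t) + 8*t*cos(t) - 8*sin(t).


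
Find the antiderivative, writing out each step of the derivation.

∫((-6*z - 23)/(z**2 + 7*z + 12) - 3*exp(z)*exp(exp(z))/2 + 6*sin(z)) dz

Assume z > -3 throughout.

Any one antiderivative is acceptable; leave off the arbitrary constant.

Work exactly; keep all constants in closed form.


Step 1. Rewrite: now ∫((-6*z - 23)/(z**2 + 7*z + 12)) dz + ∫(-3*exp(z)*exp(exp(z))/2) dz + ∫(6*sin(z)) dz.
Step 2. Evaluate the standard form: now -6*cos(z) + ∫((-6*z - 23)/(z**2 + 7*z + 12)) dz + ∫(-3*exp(z)*exp(exp(z))/2) dz.
Step 3. Substitute u = exp(z), turning ∫(-3*exp(z)*exp(exp(z))/2) dz into ∫(-3*exp(u)/2) du: now -6*cos(z) + ∫((-6*z - 23)/(z**2 + 7*z + 12)) dz + ∫(-3*exp(u)/2) du.
Step 4. Evaluate the standard form: now -3*exp(u)/2 - 6*cos(z) + ∫((-6*z - 23)/(z**2 + 7*z + 12)) dz.
Step 5. Substitute back u = exp(z): now -3*exp(exp(z))/2 - 6*cos(z) + ∫((-6*z - 23)/(z**2 + 7*z + 12)) dz.
Step 6. Decompose ∫((-6*z - 23)/(z**2 + 7*z + 12)) dz by partial fractions, (-6*z - 23)/(z**2 + 7*z + 12) = -1/(z + 4) - 5/(z + 3): now -3*exp(exp(z))/2 - 6*cos(z) + ∫(-5/(z + 3)) dz + ∫(-1/(z + 4)) dz.
Step 7. Evaluate the standard form [assuming z > -3]: now -3*exp(exp(z))/2 - 5*log(z + 3) - 6*cos(z) + ∫(-1/(z + 4)) dz.
Step 8. Evaluate the standard form [assuming z > -4]: now -3*exp(exp(z))/2 - 5*log(z + 3) - log(z + 4) - 6*cos(z).
Answer: -3*exp(exp(z))/2 - 5*log(z + 3) - log(z + 4) - 6*cos(z).


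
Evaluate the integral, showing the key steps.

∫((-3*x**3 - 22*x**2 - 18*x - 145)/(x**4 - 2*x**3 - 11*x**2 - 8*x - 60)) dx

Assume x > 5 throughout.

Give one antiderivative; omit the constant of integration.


Step 1. Decompose ∫((-3*x**3 - 22*x**2 - 18*x - 145)/(x**4 - 2*x**3 - 11*x**2 - 8*x - 60)) dx by partial fractions, (-3*x**3 - 22*x**2 - 18*x - 145)/(x**4 - 2*x**3 - 11*x**2 - 8*x - 60) = 3/(x**2 + 4) + 2/(x + 3) - 5/(x - 5): now ∫(-5/(x - 5)) dx + ∫(2/(x + 3)) dx + ∫(3/(x**2 + 4)) dx.
Step 2. Evaluate the standard form [assuming x > 5]: now -5*log(x - 5) + ∫(2/(x + 3)) dx + ∫(3/(x**2 + 4)) dx.
Step 3. Evaluate the standard form [assuming x > -3]: now -5*log(x - 5) + 2*log(x + 3) + ∫(3/(x**2 + 4)) dx.
Step 4. Evaluate the standard form: now -5*log(x - 5) + 2*log(x + 3) + 3*atan(x/2)/2.
Answer: -5*log(x - 5) + 2*log(x + 3) + 3*atan(x/2)/2.


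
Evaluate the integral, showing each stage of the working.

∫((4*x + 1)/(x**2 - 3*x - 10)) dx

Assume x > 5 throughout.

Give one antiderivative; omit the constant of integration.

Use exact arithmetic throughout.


Step 1. Decompose ∫((4*x + 1)/(x**2 - 3*x - 10)) dx by partial fractions, (4*x + 1)/(x**2 - 3*x - 10) = 1/(x + 2) + 3/(x - 5): now ∫(3/(x - 5)) dx + ∫(1/(x + 2)) dx.
Step 2. Evaluate the standard form [assuming x > 5]: now 3*log(x - 5) + ∫(1/(x + 2)) dx.
Step 3. Evaluate the standard form [assuming x > -2]: now 3*log(x - 5) + log(x + 2).
Answer: 3*log(x - 5) + log(x + 2).


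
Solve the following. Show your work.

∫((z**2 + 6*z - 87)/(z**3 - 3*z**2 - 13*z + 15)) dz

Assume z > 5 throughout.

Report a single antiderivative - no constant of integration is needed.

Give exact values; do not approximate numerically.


Step 1. Decompose ∫((z**2 + 6*z - 87)/(z**3 - 3*z**2 - 13*z + 15)) dz by partial fractions, (z**2 + 6*z - 87)/(z**3 - 3*z**2 - 13*z + 15) = -3/(z + 3) + 5/(z - 1) - 1/(z - 5): now ∫(-1/(z - 5)) dz + ∫(5/(z - 1)) dz + ∫(-3/(z + 3)) dz.
Step 2. Evaluate the standard form [assuming z > 1]: now 5*log(z - 1) + ∫(-1/(z - 5)) dz + ∫(-3/(z + 3)) dz.
Step 3. Evaluate the standard form [assuming z > 5]: now -log(z - 5) + 5*log(z - 1) + ∫(-3/(z + 3)) dz.
Step 4. Evaluate the standard form [assuming z > -3]: now -log(z - 5) + 5*log(z - 1) - 3*log(z + 3).
Answer: -log(z - 5) + 5*log(z - 1) - 3*log(z + 3).


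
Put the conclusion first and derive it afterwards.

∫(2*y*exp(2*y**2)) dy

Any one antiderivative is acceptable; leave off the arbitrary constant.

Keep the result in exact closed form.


The answer is exp(2*y**2)/2.
Step 1. Substitute u = y**2, turning ∫(2*y*exp(2*y**2)) dy into ∫(exp(2*u)) du: now ∫(exp(2*u)) du.
Step 2. Evaluate the standard form: now exp(2*u)/2.
Step 3. Substitute back u = y**2: now exp(2*y**2)/2.
Answer: exp(2*y**2)/2.


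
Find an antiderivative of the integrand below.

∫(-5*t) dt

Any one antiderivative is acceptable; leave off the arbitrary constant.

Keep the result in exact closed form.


Answer: -5*t**2/2.


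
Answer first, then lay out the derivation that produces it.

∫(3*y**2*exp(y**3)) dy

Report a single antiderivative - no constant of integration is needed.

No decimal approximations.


The answer is exp(y**3).
Step 1. Substitute u = y**3, turning ∫(3*y**2*exp(y**3)) dy into ∫(exp(u)) du: now ∫(exp(u)) du.
Step 2. Evaluate the standard form: now exp(u).
Step 3. Substitute back u = y**3: now exp(y**3).
Answer: exp(y**3).


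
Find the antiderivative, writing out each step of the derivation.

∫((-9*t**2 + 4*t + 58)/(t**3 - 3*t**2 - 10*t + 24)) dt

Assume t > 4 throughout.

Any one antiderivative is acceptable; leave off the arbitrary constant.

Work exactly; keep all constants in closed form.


Step 1. Decompose ∫((-9*t**2 + 4*t + 58)/(t**3 - 3*t**2 - 10*t + 24)) dt by partial fractions, (-9*t**2 + 4*t + 58)/(t**3 - 3*t**2 - 10*t + 24) = -1/(t + 3) - 3/(t - 2) - 5/(t - 4): now ∫(-5/(t - 4)) dt + ∫(-3/(t - 2)) dt + ∫(-1/(t + 3)) dt.
Step 2. Evaluate the standard form [assuming t > 4]: now -5*log(t - 4) + ∫(-3/(t - 2)) dt + ∫(-1/(t + 3)) dt.
Step 3. Evaluate the standard form [assuming t > -3]: now -5*log(t - 4) - log(t + 3) + ∫(-3/(t - 2)) dt.
Step 4. Evaluate the standard form [assuming t > 2]: now -5*log(t - 4) - 3*log(t - 2) - log(t + 3).
Answer: -5*log(t - 4) - 3*log(t - 2) - log(t + 3).


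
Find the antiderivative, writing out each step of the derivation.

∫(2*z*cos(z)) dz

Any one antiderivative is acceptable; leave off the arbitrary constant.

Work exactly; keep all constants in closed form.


Step 1. Integrate ∫(2*z*cos(z)) dz by parts with u = z, dv = (2*cos(z)) dz, so v = 2*sin(z): now 2*z*sin(z) + ∫(-2*sin(z)) dz.
Step 2. Evaluate the standard form: now 2*z*sin(z) + 2*cos(z).
Answer: 2*z*sin(z) + 2*cos(z).


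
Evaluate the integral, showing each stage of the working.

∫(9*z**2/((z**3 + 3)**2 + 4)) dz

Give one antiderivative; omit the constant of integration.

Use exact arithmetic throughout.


Step 1. Substitute u = z**3 + 3, turning ∫(9*z**2/((z**3 + 3)**2 + 4)) dz into ∫(3/(u**2 + 4)) du: now ∫(3/(u**2 + 4)) du.
Step 2. Evaluate the standard form: now 3*atan(u/2)/2.
Step 3. Substitute back u = z**3 + 3: now 3*atan(z**3/2 + 3/2)/2.
Answer: 3*atan(z**3/2 + 3/2)/2.


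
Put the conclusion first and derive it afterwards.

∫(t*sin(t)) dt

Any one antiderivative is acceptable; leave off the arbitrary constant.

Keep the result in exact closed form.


The answer is -t*cos(t) + sin(t).
Step 1. Integrate ∫(t*sin(t)) dt by parts with u = t, dv = (sin(t)) dt, so v = -cos(t): now -t*cos(t) + ∫(cos(t)) dt.
Step 2. Evaluate the standard form: now -t*cos(t) + sin(t).
Answer: -t*cos(t) + sin(t).


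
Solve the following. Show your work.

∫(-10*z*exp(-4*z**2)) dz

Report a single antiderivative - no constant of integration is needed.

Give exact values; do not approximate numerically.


Step 1. Substitute u = z**2, turning ∫(-10*z*exp(-4*z**2)) dz into ∫(-5*exp(-4*u)) du: now ∫(-5*exp(-4*u)) du.
Step 2. Evaluate the standard form: now 5*exp(-4*u)/4.
Step 3. Substitute back u = z**2: now 5*exp(-4*z**2)/4.
Answer: 5*exp(-4*z**2)/4.


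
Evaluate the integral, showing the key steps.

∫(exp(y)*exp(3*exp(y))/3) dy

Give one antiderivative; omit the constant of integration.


Step 1. Substitute u = exp(y), turning ∫(exp(y)*exp(3*exp(y))/3) dy into ∫(exp(3*u)/3) du: now ∫(exp(3*u)/3) du.
Step 2. Evaluate the standard form: now exp(3*u)/9.
Step 3. Substitute back u = exp(y): now exp(3*exp(y))/9.
Answer: exp(3*exp(y))/9.


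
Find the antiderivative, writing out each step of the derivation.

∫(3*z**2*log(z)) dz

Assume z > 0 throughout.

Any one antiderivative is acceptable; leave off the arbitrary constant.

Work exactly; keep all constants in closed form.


Step 1. Integrate ∫(3*z**2*log(z)) dz by parts with u = log(z), dv = (3*z**2) dz, so v = z**3 [assuming z > 0]: now z**3*log(z) + ∫(-z**2) dz.
Step 2. Evaluate the standard form: now z**3*log(z) - z**3/3.
Answer: z**3*log(z) - z**3/3.


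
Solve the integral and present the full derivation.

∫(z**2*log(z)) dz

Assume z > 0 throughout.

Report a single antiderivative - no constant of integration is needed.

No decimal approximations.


Step 1. Integrate ∫(z**2*log(z)) dz by parts with u = log(z), dv = (z**2) dz, so v = z**3/3 [assuming z > 0]: now z**3*log(z)/3 + ∫(-z**2/3) dz.
Step 2. Evaluate the standard form: now z**3*log(z)/3 - z**3/9.
Answer: z**3*log(z)/3 - z**3/9.


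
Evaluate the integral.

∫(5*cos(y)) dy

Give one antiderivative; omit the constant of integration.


Answer: 5*sin(y).


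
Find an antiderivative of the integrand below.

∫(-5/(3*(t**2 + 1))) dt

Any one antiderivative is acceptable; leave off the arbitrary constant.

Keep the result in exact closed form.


Answer: -5*atan(t)/3.


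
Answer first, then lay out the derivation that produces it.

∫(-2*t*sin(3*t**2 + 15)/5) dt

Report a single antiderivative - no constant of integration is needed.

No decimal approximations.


The answer is cos(3*t**2 + 15)/15.
Step 1. Substitute u = t**2 + 5, turning ∫(-2*t*sin(3*t**2 + 15)/5) dt into ∫(-sin(3*u)/5) du: now ∫(-sin(3*u)/5) du.
Step 2. Evaluate the standard form: now cos(3*u)/15.
Step 3. Substitute back u = t**2 + 5: now cos(3*t**2 + 15)/15.
Answer: cos(3*t**2 + 15)/15.


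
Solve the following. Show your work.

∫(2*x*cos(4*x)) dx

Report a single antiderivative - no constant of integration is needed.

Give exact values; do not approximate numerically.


Step 1. Integrate ∫(2*x*cos(4*x)) dx by parts with u = x, dv = (2*cos(4*x)) dx, so v = sin(4*x)/2: now x*sin(4*x)/2 + ∫(-sin(4*x)/2) dx.
Step 2. Evaluate the standard form: now x*sin(4*x)/2 + cos(4*x)/8.
Answer: x*sin(4*x)/2 + cos(4*x)/8.


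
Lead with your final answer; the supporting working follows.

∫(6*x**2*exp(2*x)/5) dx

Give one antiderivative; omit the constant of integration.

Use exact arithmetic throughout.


The answer is 3*x**2*exp(2*x)/5 - 3*x*exp(2*x)/5 + 3*exp(2*x)/10.
Step 1. Integrate ∫(6*x**2*exp(2*x)/5) dx by parts with u = x**2, dv = (6*exp(2*x)/5) dx, so v = 3*exp(2*x)/5: now 3*x**2*exp(2*x)/5 + ∫(-6*x*exp(2*x)/5) dx.
Step 2. Integrate ∫(-6*x*exp(2*x)/5) dx by parts with u = x, dv = (-6*exp(2*x)/5) dx, so v = -3*exp(2*x)/5: now 3*x**2*exp(2*x)/5 - 3*x*exp(2*x)/5 + ∫(3*exp(2*x)/5) dx.
Step 3. Evaluate the standard form: now 3*x**2*exp(2*x)/5 - 3*x*exp(2*x)/5 + 3*exp(2*x)/10.
Answer: 3*x**2*exp(2*x)/5 - 3*x*exp(2*x)/5 + 3*exp(2*x)/10.


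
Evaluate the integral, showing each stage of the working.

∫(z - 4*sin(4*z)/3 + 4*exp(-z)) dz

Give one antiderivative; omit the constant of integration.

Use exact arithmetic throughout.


Step 1. Rewrite: now ∫(z) dz + ∫(4*exp(-z)) dz + ∫(-4*sin(4*z)/3) dz.
Step 2. Evaluate the standard form: now z**2/2 + ∫(4*exp(-z)) dz + ∫(-4*sin(4*z)/3) dz.
Step 3. Evaluate the standard form: now z**2/2 + ∫(-4*sin(4*z)/3) dz - 4*exp(-z).
Step 4. Evaluate the standard form: now z**2/2 + cos(4*z)/3 - 4*exp(-z).
Answer: z**2/2 + cos(4*z)/3 - 4*exp(-z).


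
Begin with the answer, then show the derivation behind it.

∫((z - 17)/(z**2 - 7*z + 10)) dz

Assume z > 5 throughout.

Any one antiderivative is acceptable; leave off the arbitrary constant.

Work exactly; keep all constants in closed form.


The answer is -4*log(z - 5) + 5*log(z - 2).
Step 1. Decompose ∫((z - 17)/(z**2 - 7*z + 10)) dz by partial fractions, (z - 17)/(z**2 - 7*z + 10) = 5/(z - 2) - 4/(z - 5): now ∫(-4/(z - 5)) dz + ∫(5/(z - 2)) dz.
Step 2. Evaluate the standard form [assuming z > 5]: now -4*log(z - 5) + ∫(5/(z - 2)) dz.
Step 3. Evaluate the standard form [assuming z > 2]: now -4*log(z - 5) + 5*log(z - 2).
Answer: -4*log(z - 5) + 5*log(z - 2).


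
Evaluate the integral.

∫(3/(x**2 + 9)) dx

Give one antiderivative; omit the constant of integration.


Answer: atan(x/3).


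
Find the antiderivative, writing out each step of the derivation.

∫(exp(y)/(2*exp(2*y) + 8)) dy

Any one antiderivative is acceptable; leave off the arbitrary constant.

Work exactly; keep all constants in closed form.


Step 1. Substitute u = exp(y), turning ∫(exp(y)/(2*exp(2*y) + 8)) dy into ∫(1/(2*(u**2 + 4))) du: now ∫(1/(2*(u**2 + 4))) du.
Step 2. Evaluate the standard form: now atan(u/2)/4.
Step 3. Substitute back u = exp(y): now atan(exp(y)/2)/4.
Answer: atan(exp(y)/2)/4.


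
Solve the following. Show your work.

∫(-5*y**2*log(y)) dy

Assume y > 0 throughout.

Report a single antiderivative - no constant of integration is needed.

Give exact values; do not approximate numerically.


Step 1. Integrate ∫(-5*y**2*log(y)) dy by parts with u = log(y), dv = (-5*y**2) dy, so v = -5*y**3/3 [assuming y > 0]: now -5*y**3*log(y)/3 + ∫(5*y**2/3) dy.
Step 2. Evaluate the standard form: now -5*y**3*log(y)/3 + 5*y**3/9.
Answer: -5*y**3*log(y)/3 + 5*y**3/9.


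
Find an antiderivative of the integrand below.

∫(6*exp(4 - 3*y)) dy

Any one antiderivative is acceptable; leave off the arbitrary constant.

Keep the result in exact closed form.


Answer: -2*exp(4 - 3*y).


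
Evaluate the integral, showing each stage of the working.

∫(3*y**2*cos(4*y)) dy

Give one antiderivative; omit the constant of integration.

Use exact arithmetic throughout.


Step 1. Integrate ∫(3*y**2*cos(4*y)) dy by parts with u = y**2, dv = (3*cos(4*y)) dy, so v = 3*sin(4*y)/4: now 3*y**2*sin(4*y)/4 + ∫(-3*y*sin(4*y)/2) dy.
Step 2. Integrate ∫(-3*y*sin(4*y)/2) dy by parts with u = y, dv = (-3*sin(4*y)/2) dy, so v = 3*cos(4*y)/8: now 3*y**2*sin(4*y)/4 + 3*y*cos(4*y)/8 + ∫(-3*cos(4*y)/8) dy.
Step 3. Evaluate the standard form: now 3*y**2*sin(4*y)/4 + 3*y*cos(4*y)/8 - 3*sin(4*y)/32.
Answer: 3*y**2*sin(4*y)/4 + 3*y*cos(4*y)/8 - 3*sin(4*y)/32.


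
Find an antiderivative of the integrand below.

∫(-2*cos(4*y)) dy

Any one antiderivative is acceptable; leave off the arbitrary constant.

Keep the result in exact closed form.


Answer: -sin(4*y)/2.


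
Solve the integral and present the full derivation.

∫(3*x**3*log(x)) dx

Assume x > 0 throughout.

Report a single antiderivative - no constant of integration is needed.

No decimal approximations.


Step 1. Integrate ∫(3*x**3*log(x)) dx by parts with u = log(x), dv = (3*x**3) dx, so v = 3*x**4/4 [assuming x > 0]: now 3*x**4*log(x)/4 + ∫(-3*x**3/4) dx.
Step 2. Evaluate the standard form: now 3*x**4*log(x)/4 - 3*x**4/16.
Answer: 3*x**4*log(x)/4 - 3*x**4/16.


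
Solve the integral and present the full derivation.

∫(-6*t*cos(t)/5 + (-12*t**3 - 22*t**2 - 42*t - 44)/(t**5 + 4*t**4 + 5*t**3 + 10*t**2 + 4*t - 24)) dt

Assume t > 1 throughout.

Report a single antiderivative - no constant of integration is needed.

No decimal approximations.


Step 1. Rewrite: now ∫(-6*t*cos(t)/5) dt + ∫((-12*t**3 - 22*t**2 - 42*t - 44)/(t**5 + 4*t**4 + 5*t**3 + 10*t**2 + 4*t - 24)) dt.
Step 2. Decompose ∫((-12*t**3 - 22*t**2 - 42*t - 44)/(t**5 + 4*t**4 + 5*t**3 + 10*t**2 + 4*t - 24)) dt by partial fractions, (-12*t**3 - 22*t**2 - 42*t - 44)/(t**5 + 4*t**4 + 5*t**3 + 10*t**2 + 4*t - 24) = -2/(t**2 + 4) + 4/(t + 3) - 2/(t + 2) - 2/(t - 1): now ∫(-6*t*cos(t)/5) dt + ∫(-2/(t - 1)) dt + ∫(-2/(t + 2)) dt + ∫(4/(t + 3)) dt + ∫(-2/(t**2 + 4)) dt.
Step 3. Evaluate the standard form [assuming t > 1]: now -2*log(t - 1) + ∫(-6*t*cos(t)/5) dt + ∫(-2/(t + 2)) dt + ∫(4/(t + 3)) dt + ∫(-2/(t**2 + 4)) dt.
Step 4. Evaluate the standard form [assuming t > -2]: now -2*log(t - 1) - 2*log(t + 2) + ∫(-6*t*cos(t)/5) dt + ∫(4/(t + 3)) dt + ∫(-2/(t**2 + 4)) dt.
Step 5. Evaluate the standard form [assuming t > -3]: now -2*log(t - 1) - 2*log(t + 2) + 4*log(t + 3) + ∫(-6*t*cos(t)/5) dt + ∫(-2/(t**2 + 4)) dt.
Step 6. Evaluate the standard form: now -2*log(t - 1) - 2*log(t + 2) + 4*log(t + 3) - atan(t/2) + ∫(-6*t*cos(t)/5) dt.
Step 7. Integrate ∫(-6*t*cos(t)/5) dt by parts with u = t, dv = (-6*cos(t)/5) dt, so v = -6*sin(t)/5: now -6*t*sin(t)/5 - 2*log(t - 1) - 2*log(t + 2) + 4*log(t + 3) - atan(t/2) + ∫(6*sin(t)/5) dt.
Step 8. Evaluate the standard form: now -6*t*sin(t)/5 - 2*log(t - 1) - 2*log(t + 2) + 4*log(t + 3) - 6*cos(t)/5 - atan(t/2).
Answer: -6*t*sin(t)/5 - 2*log(t - 1) - 2*log(t + 2) + 4*log(t + 3) - 6*cos(t)/5 - atan(t/2).


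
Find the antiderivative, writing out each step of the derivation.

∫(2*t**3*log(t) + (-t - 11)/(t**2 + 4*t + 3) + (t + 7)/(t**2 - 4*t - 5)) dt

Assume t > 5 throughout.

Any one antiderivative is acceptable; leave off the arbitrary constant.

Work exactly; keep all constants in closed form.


Step 1. Rewrite: now ∫(2*t**3*log(t)) dt + ∫((-t - 11)/(t**2 + 4*t + 3)) dt + ∫((t + 7)/(t**2 - 4*t - 5)) dt.
Step 2. Decompose ∫((-t - 11)/(t**2 + 4*t + 3)) dt by partial fractions, (-t - 11)/(t**2 + 4*t + 3) = 4/(t + 3) - 5/(t + 1): now ∫(2*t**3*log(t)) dt + ∫((t + 7)/(t**2 - 4*t - 5)) dt + ∫(-5/(t + 1)) dt + ∫(4/(t + 3)) dt.
Step 3. Evaluate the standard form [assuming t > -1]: now -5*log(t + 1) + ∫(2*t**3*log(t)) dt + ∫((t + 7)/(t**2 - 4*t - 5)) dt + ∫(4/(t + 3)) dt.
Step 4. Evaluate the standard form [assuming t > -3]: now -5*log(t + 1) + 4*log(t + 3) + ∫(2*t**3*log(t)) dt + ∫((t + 7)/(t**2 - 4*t - 5)) dt.
Step 5. Integrate ∫(2*t**3*log(t)) dt by parts with u = log(t), dv = (2*t**3) dt, so v = t**4/2 [assuming t > 0]: now t**4*log(t)/2 - 5*log(t + 1) + 4*log(t + 3) + ∫(-t**3/2) dt + ∫((t + 7)/(t**2 - 4*t - 5)) dt.
Step 6. Evaluate the standard form: now t**4*log(t)/2 - t**4/8 - 5*log(t + 1) + 4*log(t + 3) + ∫((t + 7)/(t**2 - 4*t - 5)) dt.
Step 7. Decompose ∫((t + 7)/(t**2 - 4*t - 5)) dt by partial fractions, (t + 7)/(t**2 - 4*t - 5) = -1/(t + 1) + 2/(t - 5): now t**4*log(t)/2 - t**4/8 - 5*log(t + 1) + 4*log(t + 3) + ∫(2/(t - 5)) dt + ∫(-1/(t + 1)) dt.
Step 8. Evaluate the standard form [assuming t > -1]: now t**4*log(t)/2 - t**4/8 - 6*log(t + 1) + 4*log(t + 3) + ∫(2/(t - 5)) dt.
Step 9. Evaluate the standard form [assuming t > 5]: now t**4*log(t)/2 - t**4/8 + 2*log(t - 5) - 6*log(t + 1) + 4*log(t + 3).
Answer: t**4*log(t)/2 - t**4/8 + 2*log(t - 5) - 6*log(t + 1) + 4*log(t + 3).


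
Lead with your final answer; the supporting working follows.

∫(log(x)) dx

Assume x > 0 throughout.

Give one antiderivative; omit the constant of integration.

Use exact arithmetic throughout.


The answer is x*log(x) - x.
Step 1. Integrate ∫(log(x)) dx by parts with u = log(x), dv = (1) dx, so v = x [assuming x > 0]: now x*log(x) + ∫(-1) dx.
Step 2. Evaluate the standard form: now x*log(x) - x.
Answer: x*log(x) - x.


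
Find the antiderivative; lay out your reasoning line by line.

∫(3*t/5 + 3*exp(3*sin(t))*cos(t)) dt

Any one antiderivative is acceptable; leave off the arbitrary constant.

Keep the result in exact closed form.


Step 1. Rewrite: now ∫(3*t/5) dt + ∫(3*exp(3*sin(t))*cos(t)) dt.
Step 2. Evaluate the standard form: now 3*t**2/10 + ∫(3*exp(3*sin(t))*cos(t)) dt.
Step 3. Substitute u = sin(t), turning ∫(3*exp(3*sin(t))*cos(t)) dt into ∫(3*exp(3*u)) du: now 3*t**2/10 + ∫(3*exp(3*u)) du.
Step 4. Evaluate the standard form: now 3*t**2/10 + exp(3*u).
Step 5. Substitute back u = sin(t): now 3*t**2/10 + exp(3*sin(t)).
Answer: 3*t**2/10 + exp(3*sin(t)).


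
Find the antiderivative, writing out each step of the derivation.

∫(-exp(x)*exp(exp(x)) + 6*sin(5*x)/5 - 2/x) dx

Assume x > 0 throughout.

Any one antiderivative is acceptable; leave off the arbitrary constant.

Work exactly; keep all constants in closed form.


Step 1. Rewrite: now ∫(-2/x) dx + ∫(-exp(x)*exp(exp(x))) dx + ∫(6*sin(5*x)/5) dx.
Step 2. Evaluate the standard form [assuming x > 0]: now -2*log(x) + ∫(-exp(x)*exp(exp(x))) dx + ∫(6*sin(5*x)/5) dx.
Step 3. Substitute u = exp(x), turning ∫(-exp(x)*exp(exp(x))) dx into ∫(-exp(u)) du: now -2*log(x) + ∫(-exp(u)) du + ∫(6*sin(5*x)/5) dx.
Step 4. Evaluate the standard form: now -exp(u) - 2*log(x) + ∫(6*sin(5*x)/5) dx.
Step 5. Substitute back u = exp(x): now -exp(exp(x)) - 2*log(x) + ∫(6*sin(5*x)/5) dx.
Step 6. Evaluate the standard form: now -exp(exp(x)) - 2*log(x) - 6*cos(5*x)/25.
Answer: -exp(exp(x)) - 2*log(x) - 6*cos(5*x)/25.


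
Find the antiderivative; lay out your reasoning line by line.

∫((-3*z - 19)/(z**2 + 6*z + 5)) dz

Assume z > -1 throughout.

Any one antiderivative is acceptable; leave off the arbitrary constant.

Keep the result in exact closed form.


Step 1. Decompose ∫((-3*z - 19)/(z**2 + 6*z + 5)) dz by partial fractions, (-3*z - 19)/(z**2 + 6*z + 5) = 1/(z + 5) - 4/(z + 1): now ∫(-4/(z + 1)) dz + ∫(1/(z + 5)) dz.
Step 2. Evaluate the standard form [assuming z > -1]: now -4*log(z + 1) + ∫(1/(z + 5)) dz.
Step 3. Evaluate the standard form [assuming z > -5]: now -4*log(z + 1) + log(z + 5).
Answer: -4*log(z + 1) + log(z + 5).


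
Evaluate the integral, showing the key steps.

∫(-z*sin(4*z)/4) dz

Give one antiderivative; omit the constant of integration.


Step 1. Integrate ∫(-z*sin(4*z)/4) dz by parts with u = z, dv = (-sin(4*z)/4) dz, so v = cos(4*z)/16: now z*cos(4*z)/16 + ∫(-cos(4*z)/16) dz.
Step 2. Evaluate the standard form: now z*cos(4*z)/16 - sin(4*z)/64.
Answer: z*cos(4*z)/16 - sin(4*z)/64.


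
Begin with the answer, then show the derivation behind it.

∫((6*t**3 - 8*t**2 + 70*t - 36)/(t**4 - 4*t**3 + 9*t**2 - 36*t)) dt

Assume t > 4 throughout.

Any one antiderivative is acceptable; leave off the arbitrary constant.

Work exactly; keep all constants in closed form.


The answer is log(t) + 5*log(t - 4) - 4*atan(t/3)/3.
Step 1. Decompose ∫((6*t**3 - 8*t**2 + 70*t - 36)/(t**4 - 4*t**3 + 9*t**2 - 36*t)) dt by partial fractions, (6*t**3 - 8*t**2 + 70*t - 36)/(t**4 - 4*t**3 + 9*t**2 - 36*t) = -4/(t**2 + 9) + 5/(t - 4) + 1/t: now ∫(1/t) dt + ∫(5/(t - 4)) dt + ∫(-4/(t**2 + 9)) dt.
Step 2. Evaluate the standard form [assuming t > 4]: now 5*log(t - 4) + ∫(1/t) dt + ∫(-4/(t**2 + 9)) dt.
Step 3. Evaluate the standard form [assuming t > 0]: now log(t) + 5*log(t - 4) + ∫(-4/(t**2 + 9)) dt.
Step 4. Evaluate the standard form: now log(t) + 5*log(t - 4) - 4*atan(t/3)/3.
Answer: log(t) + 5*log(t - 4) - 4*atan(t/3)/3.


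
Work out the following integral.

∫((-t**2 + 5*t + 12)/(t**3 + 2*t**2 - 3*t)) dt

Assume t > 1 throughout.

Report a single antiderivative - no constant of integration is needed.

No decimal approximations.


Answer: -4*log(t) + 4*log(t - 1) - log(t + 3).


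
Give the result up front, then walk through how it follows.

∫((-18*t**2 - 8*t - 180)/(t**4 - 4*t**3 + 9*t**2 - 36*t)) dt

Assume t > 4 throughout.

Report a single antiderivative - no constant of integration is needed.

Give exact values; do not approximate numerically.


The answer is 5*log(t) - 5*log(t - 4) + 2*atan(t/3)/3.
Step 1. Decompose ∫((-18*t**2 - 8*t - 180)/(t**4 - 4*t**3 + 9*t**2 - 36*t)) dt by partial fractions, (-18*t**2 - 8*t - 180)/(t**4 - 4*t**3 + 9*t**2 - 36*t) = 2/(t**2 + 9) - 5/(t - 4) + 5/t: now ∫(5/t) dt + ∫(-5/(t - 4)) dt + ∫(2/(t**2 + 9)) dt.
Step 2. Evaluate the standard form [assuming t > 0]: now 5*log(t) + ∫(-5/(t - 4)) dt + ∫(2/(t**2 + 9)) dt.
Step 3. Evaluate the standard form [assuming t > 4]: now 5*log(t) - 5*log(t - 4) + ∫(2/(t**2 + 9)) dt.
Step 4. Evaluate the standard form: now 5*log(t) - 5*log(t - 4) + 2*atan(t/3)/3.
Answer: 5*log(t) - 5*log(t - 4) + 2*atan(t/3)/3.


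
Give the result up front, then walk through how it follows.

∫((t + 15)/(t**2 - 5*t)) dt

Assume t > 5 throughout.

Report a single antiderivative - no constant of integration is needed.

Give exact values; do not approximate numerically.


The answer is -3*log(t) + 4*log(t - 5).
Step 1. Decompose ∫((t + 15)/(t**2 - 5*t)) dt by partial fractions, (t + 15)/(t**2 - 5*t) = 4/(t - 5) - 3/t: now ∫(-3/t) dt + ∫(4/(t - 5)) dt.
Step 2. Evaluate the standard form [assuming t > 0]: now -3*log(t) + ∫(4/(t - 5)) dt.
Step 3. Evaluate the standard form [assuming t > 5]: now -3*log(t) + 4*log(t - 5).
Answer: -3*log(t) + 4*log(t - 5).


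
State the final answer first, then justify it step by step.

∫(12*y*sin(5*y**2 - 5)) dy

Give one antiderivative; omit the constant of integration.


The answer is -6*cos(5*y**2 - 5)/5.
Step 1. Substitute u = y**2 - 1, turning ∫(12*y*sin(5*y**2 - 5)) dy into ∫(6*sin(5*u)) du: now ∫(6*sin(5*u)) du.
Step 2. Evaluate the standard form: now -6*cos(5*u)/5.
Step 3. Substitute back u = y**2 - 1: now -6*cos(5*y**2 - 5)/5.
Answer: -6*cos(5*y**2 - 5)/5.


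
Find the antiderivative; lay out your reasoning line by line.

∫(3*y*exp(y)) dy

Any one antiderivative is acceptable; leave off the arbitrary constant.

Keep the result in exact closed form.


Step 1. Integrate ∫(3*y*exp(y)) dy by parts with u = y, dv = (3*exp(y)) dy, so v = 3*exp(y): now 3*y*exp(y) + ∫(-3*exp(y)) dy.
Step 2. Evaluate the standard form: now 3*y*exp(y) - 3*exp(y).
Answer: 3*y*exp(y) - 3*exp(y).


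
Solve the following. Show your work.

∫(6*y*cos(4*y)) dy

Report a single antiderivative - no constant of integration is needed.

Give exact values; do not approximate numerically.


Step 1. Integrate ∫(6*y*cos(4*y)) dy by parts with u = y, dv = (6*cos(4*y)) dy, so v = 3*sin(4*y)/2: now 3*y*sin(4*y)/2 + ∫(-3*sin(4*y)/2) dy.
Step 2. Evaluate the standard form: now 3*y*sin(4*y)/2 + 3*cos(4*y)/8.
Answer: 3*y*sin(4*y)/2 + 3*cos(4*y)/8.


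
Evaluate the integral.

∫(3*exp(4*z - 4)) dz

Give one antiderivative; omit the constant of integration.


Answer: 3*exp(4*z - 4)/4.


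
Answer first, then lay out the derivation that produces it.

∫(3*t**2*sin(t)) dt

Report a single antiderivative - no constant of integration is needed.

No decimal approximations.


The answer is -3*t**2*cos(t) + 6*t*sin(t) + 6*cos(t).
Step 1. Integrate ∫(3*t**2*sin(t)) dt by parts with u = t**2, dv = (3*sin(t)) dt, so v = -3*cos(t): now -3*t**2*cos(t) + ∫(6*t*cos(t)) dt.
Step 2. Integrate ∫(6*t*cos(t)) dt by parts with u = t, dv = (6*cos(t)) dt, so v = 6*sin(t): now -3*t**2*cos(t) + 6*t*sin(t) + ∫(-6*sin(t)) dt.
Step 3. Evaluate the standard form: now -3*t**2*cos(t) + 6*t*sin(t) + 6*cos(t).
Answer: -3*t**2*cos(t) + 6*t*sin(t) + 6*cos(t).


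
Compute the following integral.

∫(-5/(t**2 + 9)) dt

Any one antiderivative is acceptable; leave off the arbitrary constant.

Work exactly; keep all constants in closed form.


Answer: -5*atan(t/3)/3.


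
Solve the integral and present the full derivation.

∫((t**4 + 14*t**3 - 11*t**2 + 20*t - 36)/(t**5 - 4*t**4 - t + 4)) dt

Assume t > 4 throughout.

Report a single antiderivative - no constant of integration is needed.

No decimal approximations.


Step 1. Decompose ∫((t**4 + 14*t**3 - 11*t**2 + 20*t - 36)/(t**5 - 4*t**4 - t + 4)) dt by partial fractions, (t**4 + 14*t**3 - 11*t**2 + 20*t - 36)/(t**5 - 4*t**4 - t + 4) = -3/(t**2 + 1) - 4/(t + 1) + 1/(t - 1) + 4/(t - 4): now ∫(4/(t - 4)) dt + ∫(1/(t - 1)) dt + ∫(-4/(t + 1)) dt + ∫(-3/(t**2 + 1)) dt.
Step 2. Evaluate the standard form [assuming t > 1]: now log(t - 1) + ∫(4/(t - 4)) dt + ∫(-4/(t + 1)) dt + ∫(-3/(t**2 + 1)) dt.
Step 3. Evaluate the standard form [assuming t > 4]: now 4*log(t - 4) + log(t - 1) + ∫(-4/(t + 1)) dt + ∫(-3/(t**2 + 1)) dt.
Step 4. Evaluate the standard form [assuming t > -1]: now 4*log(t - 4) + log(t - 1) - 4*log(t + 1) + ∫(-3/(t**2 + 1)) dt.
Step 5. Evaluate the standard form: now 4*log(t - 4) + log(t - 1) - 4*log(t + 1) - 3*atan(t).
Answer: 4*log(t - 4) + log(t - 1) - 4*log(t + 1) - 3*atan(t).


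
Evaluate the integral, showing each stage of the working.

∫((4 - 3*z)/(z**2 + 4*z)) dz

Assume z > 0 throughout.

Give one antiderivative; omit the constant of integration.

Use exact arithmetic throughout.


Step 1. Decompose ∫((4 - 3*z)/(z**2 + 4*z)) dz by partial fractions, (4 - 3*z)/(z**2 + 4*z) = -4/(z + 4) + 1/z: now ∫(1/z) dz + ∫(-4/(z + 4)) dz.
Step 2. Evaluate the standard form [assuming z > 0]: now log(z) + ∫(-4/(z + 4)) dz.
Step 3. Evaluate the standard form [assuming z > -4]: now log(z) - 4*log(z + 4).
Answer: log(z) - 4*log(z + 4).


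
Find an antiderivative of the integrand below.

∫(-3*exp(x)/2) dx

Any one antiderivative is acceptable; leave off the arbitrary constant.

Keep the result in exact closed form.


Answer: -3*exp(x)/2.


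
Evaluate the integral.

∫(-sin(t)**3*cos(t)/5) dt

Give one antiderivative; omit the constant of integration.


Answer: -sin(t)**4/20.


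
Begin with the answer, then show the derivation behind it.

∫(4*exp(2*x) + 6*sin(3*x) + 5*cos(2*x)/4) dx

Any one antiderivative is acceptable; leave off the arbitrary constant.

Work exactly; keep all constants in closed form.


The answer is 2*exp(2*x) + 5*sin(2*x)/8 - 2*cos(3*x).
Step 1. Rewrite: now ∫(4*exp(2*x)) dx + ∫(6*sin(3*x)) dx + ∫(5*cos(2*x)/4) dx.
Step 2. Evaluate the standard form: now 2*exp(2*x) + ∫(6*sin(3*x)) dx + ∫(5*cos(2*x)/4) dx.
Step 3. Evaluate the standard form: now 2*exp(2*x) - 2*cos(3*x) + ∫(5*cos(2*x)/4) dx.
Step 4. Evaluate the standard form: now 2*exp(2*x) + 5*sin(2*x)/8 - 2*cos(3*x).
Answer: 2*exp(2*x) + 5*sin(2*x)/8 - 2*cos(3*x).
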